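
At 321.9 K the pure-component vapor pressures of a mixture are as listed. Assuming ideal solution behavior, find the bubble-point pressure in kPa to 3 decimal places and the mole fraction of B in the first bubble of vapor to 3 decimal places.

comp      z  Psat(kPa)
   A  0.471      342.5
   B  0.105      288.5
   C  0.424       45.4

At the bubble point ψ → 0, so ΣzᵢKᵢ = 1 with Kᵢ = Pᵢˢᵃᵗ/P ⇒ P = ΣzᵢPᵢˢᵃᵗ.
P = 0.471·342.5 + 0.105·288.5 + 0.424·45.4 = 210.860 kPa
yᵢ = zᵢPᵢˢᵃᵗ/P ⇒ y_B = 0.105·288.5/210.860 = 0.144

Pbub = 210.860 kPa, y_B = 0.144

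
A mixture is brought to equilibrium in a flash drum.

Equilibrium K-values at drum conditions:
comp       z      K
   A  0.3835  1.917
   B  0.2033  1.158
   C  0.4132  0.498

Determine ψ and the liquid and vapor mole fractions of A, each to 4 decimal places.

Iterate (Newton) starting at ψ = 0.5:
  ψ = 0.5000: g = -0.00605, g' = -0.3416 → ψ = 0.4823
Converged at ψ = 0.4823.
Compositions from xᵢ = zᵢ/(1+ψ(Kᵢ−1)), yᵢ = Kᵢxᵢ:
  A: x = 0.2659, y = 0.5097
  B: x = 0.1889, y = 0.2188
  C: x = 0.5452, y = 0.2715

ψ = 0.4823, x_A = 0.2659, y_A = 0.5097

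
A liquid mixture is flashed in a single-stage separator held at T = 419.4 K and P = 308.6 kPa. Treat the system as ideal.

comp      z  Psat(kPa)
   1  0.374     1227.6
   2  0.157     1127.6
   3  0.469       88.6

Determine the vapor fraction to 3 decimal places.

ψ = 0.582

Raoult's law: Kᵢ = Pᵢˢᵃᵗ/P = Pᵢˢᵃᵗ/308.6.
  K_1 = 1227.6/308.6 = 3.97797, K_2 = 1127.6/308.6 = 3.65392, K_3 = 88.6/308.6 = 0.28710
Material balance + equilibrium reduce to Σ zᵢ(Kᵢ−1)/(1+ψ(Kᵢ−1)) = 0.
Check two-phase: ΣzᵢKᵢ = 2.196 > 1 and Σzᵢ/Kᵢ = 1.771 > 1, so g(0) = 1.196 > 0 and g(1) = -0.771 < 0.
Newton–Raphson from ψ = 0.58:
  ψ = 0.580: g = 0.0024, g' = -1.310 → ψ = 0.582
Converged at ψ = 0.582.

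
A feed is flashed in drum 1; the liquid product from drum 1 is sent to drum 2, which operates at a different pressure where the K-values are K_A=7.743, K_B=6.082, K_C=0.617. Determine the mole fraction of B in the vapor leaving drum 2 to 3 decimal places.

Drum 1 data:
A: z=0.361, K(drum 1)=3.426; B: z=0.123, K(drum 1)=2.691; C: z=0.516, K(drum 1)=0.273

y_B (drum 2) = 0.118

Drum 1:
Rachford–Rice: g(ψ₁) = Σ zᵢ(Kᵢ−1)/(1+ψ₁(Kᵢ−1)) = 0.
g(0) = ΣzᵢKᵢ − 1 = 0.709 and g(1) = 1 − Σzᵢ/Kᵢ = -1.041, so a root lies in (0, 1).
Newton iteration, ψ₁⁰ = 0.5:
  ψ₁ = 0.500: g = -0.0809, g' = -1.210 → ψ₁ = 0.433
Converged at ψ₁ = 0.433.
Drum-1 compositions:
  A: x = 0.176, y = 0.603
  B: x = 0.071, y = 0.191
  C: x = 0.753, y = 0.206
Drum-2 feed = drum-1 liquid: z₂ = (0.1761, 0.0710, 0.7529).
Drum 2:
Material balance + equilibrium reduce to Σ zᵢ(Kᵢ−1)/(1+ψ₂(Kᵢ−1)) = 0.
g(0) = ΣzᵢKᵢ − 1 = 1.260 and g(1) = 1 − Σzᵢ/Kᵢ = -0.255, so a root lies in (0, 1).
Newton iteration, ψ₂⁰ = 0.67:
  ψ₂ = 0.670: g = -0.0907, g' = -0.557 → ψ₂ = 0.507
  ψ₂ = 0.507: g = 0.0117, g' = -0.723 → ψ₂ = 0.523
  ψ₂ = 0.523: g = 0.0002, g' = -0.700 → ψ₂ = 0.524
Converged at ψ₂ = 0.524.
  A: x = 0.039, y = 0.301
  B: x = 0.019, y = 0.118
  C: x = 0.942, y = 0.581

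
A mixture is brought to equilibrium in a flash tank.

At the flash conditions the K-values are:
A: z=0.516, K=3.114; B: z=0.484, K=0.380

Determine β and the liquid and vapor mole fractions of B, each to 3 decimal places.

Rachford–Rice: g(β) = Σ zᵢ(Kᵢ−1)/(1+β(Kᵢ−1)) = 0.
g(0) = ΣzᵢKᵢ − 1 = 0.791 and g(1) = 1 − Σzᵢ/Kᵢ = -0.439, so a root lies in (0, 1).
Binary case is linear: z₁(K₁−1)(1+β(K₂−1)) + z₂(K₂−1)(1+β(K₁−1)) = 0
⇒ β = [z₁(K₁−1)+z₂(K₂−1)] / [−(K₁−1)(K₂−1)] = 0.7907/1.3107 = 0.603
Compositions from xᵢ = zᵢ/(1+β(Kᵢ−1)), yᵢ = Kᵢxᵢ:
  A: x = 0.227, y = 0.706
  B: x = 0.773, y = 0.294

β = 0.603, x_B = 0.773, y_B = 0.294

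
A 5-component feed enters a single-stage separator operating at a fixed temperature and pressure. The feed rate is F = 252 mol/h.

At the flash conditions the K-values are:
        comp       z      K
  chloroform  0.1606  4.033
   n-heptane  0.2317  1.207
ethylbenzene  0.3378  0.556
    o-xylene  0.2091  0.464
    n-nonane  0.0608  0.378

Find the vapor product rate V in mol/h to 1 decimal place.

Let β = V/F and solve Σ zᵢ(Kᵢ−1)/(1+β(Kᵢ−1)) = 0.
g(0) = ΣzᵢKᵢ − 1 = 0.2352 and g(1) = 1 − Σzᵢ/Kᵢ = -0.4508, so a root lies in (0, 1).
Newton–Raphson from β = 0.67:
  β = 0.6700: g = -0.25044, g' = -0.5187 → β = 0.1872
  β = 0.1872: g = 0.02594, g' = -0.7939 → β = 0.2198
  β = 0.2198: g = 0.00106, g' = -0.7314 → β = 0.2213
Converged at β = 0.2213.
Then V = β·F = 0.2213·252 = 55.8 mol/h and L = F − V = 196.2 mol/h.

V = 55.8 mol/h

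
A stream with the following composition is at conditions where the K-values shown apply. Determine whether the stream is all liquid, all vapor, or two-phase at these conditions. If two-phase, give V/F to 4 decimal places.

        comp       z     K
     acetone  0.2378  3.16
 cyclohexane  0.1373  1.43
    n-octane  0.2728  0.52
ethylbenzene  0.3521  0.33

ΣzᵢKᵢ = 1.2058; Σzᵢ/Kᵢ = 1.7629.
Both exceed 1, so a two-phase solution exists.
Material balance + equilibrium reduce to Σ zᵢ(Kᵢ−1)/(1+ψ(Kᵢ−1)) = 0.
Newton iteration, ψ⁰ = 0.5:
  ψ = 0.5000: g = -0.23150, g' = -0.7399 → ψ = 0.1871
  ψ = 0.1871: g = 0.00687, g' = -0.8670 → ψ = 0.1950
  ψ = 0.1950: g = 0.00004, g' = -0.8565 → ψ = 0.1951
Converged at ψ = 0.1951.

two-phase, V/F = 0.1951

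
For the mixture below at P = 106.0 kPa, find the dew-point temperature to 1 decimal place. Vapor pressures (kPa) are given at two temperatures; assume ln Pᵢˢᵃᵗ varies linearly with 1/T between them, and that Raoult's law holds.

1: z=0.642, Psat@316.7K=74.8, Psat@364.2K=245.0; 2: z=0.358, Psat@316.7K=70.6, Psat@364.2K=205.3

Dew-point temperature: Σzᵢ·P/Pᵢˢᵃᵗ(T) = 1. Interpolate ln Pᵢˢᵃᵗ = aᵢ + bᵢ/T.
  T = 316.7 K: ΣzᵢP/Pᵢˢᵃᵗ = 1.4473
  T = 364.2 K: ΣzᵢP/Pᵢˢᵃᵗ = 0.4626
  T = 340.4 K: ΣzᵢP/Pᵢˢᵃᵗ = 0.7869
  T = 328.5 K: ΣzᵢP/Pᵢˢᵃᵗ = 1.0568
  T = 334.4 K: ΣzᵢP/Pᵢˢᵃᵗ = 0.9106
  T = 331.4 K: ΣzᵢP/Pᵢˢᵃᵗ = 0.9816
Interpolating between 328.5 K and 331.4 K gives T ≈ 330.7 K.

T = 330.7 K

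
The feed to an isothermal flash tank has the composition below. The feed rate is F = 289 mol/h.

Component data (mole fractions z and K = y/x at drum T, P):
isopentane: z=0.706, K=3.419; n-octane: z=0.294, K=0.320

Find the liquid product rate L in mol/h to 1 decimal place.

L = 24.1 mol/h

Rachford–Rice: g(ψ) = Σ zᵢ(Kᵢ−1)/(1+ψ(Kᵢ−1)) = 0.
Feasibility: ΣzᵢKᵢ = 2.508, Σzᵢ/Kᵢ = 1.125 — both > 1, two phases present.
Binary case is linear: z₁(K₁−1)(1+ψ(K₂−1)) + z₂(K₂−1)(1+ψ(K₁−1)) = 0
⇒ ψ = [z₁(K₁−1)+z₂(K₂−1)] / [−(K₁−1)(K₂−1)] = 1.5079/1.6449 = 0.917
Then V = ψ·F = 0.9167·289 = 264.9 mol/h and L = F − V = 24.1 mol/h.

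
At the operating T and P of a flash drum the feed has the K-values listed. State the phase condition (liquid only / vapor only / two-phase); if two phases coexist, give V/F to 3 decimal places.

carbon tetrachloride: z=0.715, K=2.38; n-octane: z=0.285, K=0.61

ΣzᵢKᵢ = 1.876; Σzᵢ/Kᵢ = 0.768.
Since Σzᵢ/Kᵢ < 1 the mixture is above its dew point — single vapor phase.

vapor only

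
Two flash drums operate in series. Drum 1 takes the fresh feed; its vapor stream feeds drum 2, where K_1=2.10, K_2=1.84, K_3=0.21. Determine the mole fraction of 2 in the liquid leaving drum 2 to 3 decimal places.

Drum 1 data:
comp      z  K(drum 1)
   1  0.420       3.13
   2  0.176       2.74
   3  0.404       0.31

Drum 1:
Material balance + equilibrium reduce to Σ zᵢ(Kᵢ−1)/(1+ψ₁(Kᵢ−1)) = 0.
Check two-phase: ΣzᵢKᵢ = 1.922 > 1 and Σzᵢ/Kᵢ = 1.502 > 1, so g(0) = 0.922 > 0 and g(1) = -0.502 < 0.
Newton–Raphson from ψ₁ = 0.61:
  ψ₁ = 0.610: g = 0.0563, g' = -1.059 → ψ₁ = 0.663
  ψ₁ = 0.663: g = -0.0009, g' = -1.096 → ψ₁ = 0.662
Converged at ψ₁ = 0.662.
Drum-1 compositions:
  1: x = 0.174, y = 0.545
  2: x = 0.082, y = 0.224
  3: x = 0.744, y = 0.231
Drum-2 feed = drum-1 vapor: z₂ = (0.5453, 0.2240, 0.2306).
Drum 2:
Material balance + equilibrium reduce to Σ zᵢ(Kᵢ−1)/(1+ψ₂(Kᵢ−1)) = 0.
g(0) = ΣzᵢKᵢ − 1 = 0.606 and g(1) = 1 − Σzᵢ/Kᵢ = -0.480, so a root lies in (0, 1).
Iterate (Newton) starting at ψ₂ = 0.7:
  ψ₂ = 0.700: g = 0.0498, g' = -0.994 → ψ₂ = 0.750
  ψ₂ = 0.750: g = -0.0031, g' = -1.125 → ψ₂ = 0.747
Converged at ψ₂ = 0.747.
  1: x = 0.299, y = 0.628
  2: x = 0.138, y = 0.253
  3: x = 0.563, y = 0.118

x_2 (drum 2) = 0.138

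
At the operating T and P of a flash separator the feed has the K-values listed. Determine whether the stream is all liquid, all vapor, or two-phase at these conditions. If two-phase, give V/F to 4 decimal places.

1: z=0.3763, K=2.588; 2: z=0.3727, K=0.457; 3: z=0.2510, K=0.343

two-phase, V/F = 0.2453

ΣzᵢKᵢ = 1.2303; Σzᵢ/Kᵢ = 1.6927.
Both exceed 1, so a two-phase solution exists.
Iterate (Newton) starting at ψ = 0.68:
  ψ = 0.6800: g = -0.33161, g' = -0.8496 → ψ = 0.2897
  ψ = 0.2897: g = -0.03452, g' = -0.7652 → ψ = 0.2445
  ψ = 0.2445: g = 0.00058, g' = -0.7922 → ψ = 0.2453
Converged at ψ = 0.2453.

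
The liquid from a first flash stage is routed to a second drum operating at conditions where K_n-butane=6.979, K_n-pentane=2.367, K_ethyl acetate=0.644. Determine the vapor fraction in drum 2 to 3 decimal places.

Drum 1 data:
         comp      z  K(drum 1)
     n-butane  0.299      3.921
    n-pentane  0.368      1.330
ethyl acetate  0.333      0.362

V/F (drum 2) = 0.790

Drum 1:
Iterate (Newton) starting at ψ₁ = 0.5:
  ψ₁ = 0.500: g = 0.1472, g' = -0.743 → ψ₁ = 0.698
  ψ₁ = 0.698: g = 0.0030, g' = -0.743 → ψ₁ = 0.702
Converged at ψ₁ = 0.702.
Drum-1 compositions:
  n-butane: x = 0.098, y = 0.384
  n-pentane: x = 0.299, y = 0.397
  ethyl acetate: x = 0.603, y = 0.218
Drum-2 feed = drum-1 liquid: z₂ = (0.0980, 0.2988, 0.6032).
Drum 2:
Material balance + equilibrium reduce to Σ zᵢ(Kᵢ−1)/(1+ψ₂(Kᵢ−1)) = 0.
Check two-phase: ΣzᵢKᵢ = 1.780 > 1 and Σzᵢ/Kᵢ = 1.077 > 1, so g(0) = 0.780 > 0 and g(1) = -0.077 < 0.
Newton iteration, ψ₂⁰ = 0.5:
  ψ₂ = 0.500: g = 0.1282, g' = -0.530 → ψ₂ = 0.742
  ψ₂ = 0.742: g = 0.0188, g' = -0.397 → ψ₂ = 0.789
  ψ₂ = 0.789: g = 0.0003, g' = -0.384 → ψ₂ = 0.790
Converged at ψ₂ = 0.790.
  n-butane: x = 0.017, y = 0.120
  n-pentane: x = 0.144, y = 0.340
  ethyl acetate: x = 0.839, y = 0.540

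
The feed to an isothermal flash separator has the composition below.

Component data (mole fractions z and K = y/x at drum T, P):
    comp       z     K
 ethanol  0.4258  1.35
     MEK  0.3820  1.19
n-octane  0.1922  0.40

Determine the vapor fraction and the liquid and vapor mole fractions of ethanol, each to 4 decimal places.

ψ = 0.6367, x_ethanol = 0.3482, y_ethanol = 0.4701

Let ψ = V/F and solve Σ zᵢ(Kᵢ−1)/(1+ψ(Kᵢ−1)) = 0.
Check two-phase: ΣzᵢKᵢ = 1.1063 > 1 and Σzᵢ/Kᵢ = 1.1169 > 1, so g(0) = 0.1063 > 0 and g(1) = -0.1169 < 0.
Newton iteration, ψ⁰ = 0.5:
  ψ = 0.5000: g = 0.02837, g' = -0.1905 → ψ = 0.6490
  ψ = 0.6490: g = -0.00280, g' = -0.2311 → ψ = 0.6369
  ψ = 0.6369: g = -0.00002, g' = -0.2271 → ψ = 0.6367
Converged at ψ = 0.6367.
Compositions from xᵢ = zᵢ/(1+ψ(Kᵢ−1)), yᵢ = Kᵢxᵢ:
  ethanol: x = 0.3482, y = 0.4701
  MEK: x = 0.3408, y = 0.4055
  n-octane: x = 0.3110, y = 0.1244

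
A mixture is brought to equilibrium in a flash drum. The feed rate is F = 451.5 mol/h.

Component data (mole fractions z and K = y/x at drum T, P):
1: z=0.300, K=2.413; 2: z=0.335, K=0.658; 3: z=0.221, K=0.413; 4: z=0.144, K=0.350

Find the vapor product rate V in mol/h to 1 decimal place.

Rachford–Rice: g(V/F) = Σ zᵢ(Kᵢ−1)/(1+V/F(Kᵢ−1)) = 0.
Check two-phase: ΣzᵢKᵢ = 1.086 > 1 and Σzᵢ/Kᵢ = 1.580 > 1, so g(0) = 0.086 > 0 and g(1) = -0.580 < 0.
Newton iteration, V/F⁰ = 0.5:
  V/F = 0.500: g = -0.2121, g' = -0.549 → V/F = 0.114
  V/F = 0.114: g = 0.0060, g' = -0.646 → V/F = 0.123
Converged at V/F = 0.123.
Then V = V/F·F = 0.1230·451.5 = 55.5 mol/h and L = F − V = 396.0 mol/h.

V = 55.5 mol/h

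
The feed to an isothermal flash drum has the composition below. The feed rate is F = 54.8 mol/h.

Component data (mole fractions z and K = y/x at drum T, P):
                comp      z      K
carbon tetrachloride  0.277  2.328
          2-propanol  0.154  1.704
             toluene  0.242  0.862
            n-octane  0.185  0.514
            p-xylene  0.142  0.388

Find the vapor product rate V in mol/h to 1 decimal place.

Newton iteration, V/F⁰ = 0.41:
  V/F = 0.410: g = 0.0586, g' = -0.419 → V/F = 0.550
  V/F = 0.550: g = 0.0009, g' = -0.410 → V/F = 0.552
Converged at V/F = 0.552.
Then V = V/F·F = 0.5522·54.8 = 30.3 mol/h and L = F − V = 24.5 mol/h.

V = 30.3 mol/h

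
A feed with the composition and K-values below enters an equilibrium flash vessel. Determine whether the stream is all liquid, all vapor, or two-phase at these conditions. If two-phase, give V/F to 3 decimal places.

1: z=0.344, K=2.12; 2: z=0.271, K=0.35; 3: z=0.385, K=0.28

all liquid

ΣzᵢKᵢ = 0.932; Σzᵢ/Kᵢ = 2.312.
Since ΣzᵢKᵢ < 1 the mixture is below its bubble point — single liquid phase.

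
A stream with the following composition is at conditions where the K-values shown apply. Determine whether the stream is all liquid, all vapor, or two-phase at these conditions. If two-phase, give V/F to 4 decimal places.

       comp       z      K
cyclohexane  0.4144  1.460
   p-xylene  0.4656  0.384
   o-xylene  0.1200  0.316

ΣzᵢKᵢ = 0.8217; Σzᵢ/Kᵢ = 1.8761.
Since ΣzᵢKᵢ < 1 the mixture is below its bubble point — single liquid phase.

all liquid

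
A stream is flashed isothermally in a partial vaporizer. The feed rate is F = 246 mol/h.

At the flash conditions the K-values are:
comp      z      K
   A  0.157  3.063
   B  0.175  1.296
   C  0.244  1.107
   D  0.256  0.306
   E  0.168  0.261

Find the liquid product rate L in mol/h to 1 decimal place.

L = 214.6 mol/h

Let β = V/F and solve Σ zᵢ(Kᵢ−1)/(1+β(Kᵢ−1)) = 0.
Feasibility: ΣzᵢKᵢ = 1.100, Σzᵢ/Kᵢ = 1.887 — both > 1, two phases present.
Newton iteration, β⁰ = 0.5:
  β = 0.500: g = -0.2396, g' = -0.696 → β = 0.156
  β = 0.156: g = -0.0191, g' = -0.672 → β = 0.127
  β = 0.127: g = 0.0003, g' = -0.696 → β = 0.128
Converged at β = 0.128.
Then V = β·F = 0.1277·246 = 31.4 mol/h and L = F − V = 214.6 mol/h.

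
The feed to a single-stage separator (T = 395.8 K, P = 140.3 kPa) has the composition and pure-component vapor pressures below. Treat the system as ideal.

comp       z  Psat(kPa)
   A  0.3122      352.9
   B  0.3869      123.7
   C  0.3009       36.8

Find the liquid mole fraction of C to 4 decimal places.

Raoult's law: Kᵢ = Pᵢˢᵃᵗ/P = Pᵢˢᵃᵗ/140.3.
  K_A = 352.9/140.3 = 2.515324, K_B = 123.7/140.3 = 0.881682, K_C = 36.8/140.3 = 0.262295
Material balance + equilibrium reduce to Σ zᵢ(Kᵢ−1)/(1+V/F(Kᵢ−1)) = 0.
g(0) = ΣzᵢKᵢ − 1 = 0.2053 and g(1) = 1 − Σzᵢ/Kᵢ = -0.7101, so a root lies in (0, 1).
Newton iteration, V/F⁰ = 0.52:
  V/F = 0.5200: g = -0.14430, g' = -0.6614 → V/F = 0.3018
  V/F = 0.3018: g = -0.00841, g' = -0.6143 → V/F = 0.2881
  V/F = 0.2881: g = 0.00002, g' = -0.6172 → V/F = 0.2882
Converged at V/F = 0.2882.
Compositions from xᵢ = zᵢ/(1+V/F(Kᵢ−1)), yᵢ = Kᵢxᵢ:
  A: x = 0.2173, y = 0.5466
  B: x = 0.4006, y = 0.3532
  C: x = 0.3821, y = 0.1002

x_C = 0.3821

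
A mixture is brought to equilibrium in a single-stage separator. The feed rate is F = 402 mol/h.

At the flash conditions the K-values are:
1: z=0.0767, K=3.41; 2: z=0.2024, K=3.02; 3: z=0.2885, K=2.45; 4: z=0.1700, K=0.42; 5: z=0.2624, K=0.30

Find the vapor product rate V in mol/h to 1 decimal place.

V = 248.1 mol/h

Newton–Raphson from ψ = 0.38:
  ψ = 0.3800: g = 0.22078, g' = -0.9706 → ψ = 0.6075
  ψ = 0.6075: g = 0.00921, g' = -0.9369 → ψ = 0.6173
Converged at ψ = 0.6173.
Then V = ψ·F = 0.6173·402 = 248.1 mol/h and L = F − V = 153.9 mol/h.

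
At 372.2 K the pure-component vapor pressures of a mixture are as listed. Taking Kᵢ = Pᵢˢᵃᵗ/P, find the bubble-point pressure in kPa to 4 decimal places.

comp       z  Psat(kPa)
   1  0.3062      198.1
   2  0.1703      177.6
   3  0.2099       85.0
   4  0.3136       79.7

Pbub = 133.7389 kPa

At the bubble point ψ → 0, so ΣzᵢKᵢ = 1 with Kᵢ = Pᵢˢᵃᵗ/P ⇒ P = ΣzᵢPᵢˢᵃᵗ.
P = 0.3062·198.1 + 0.1703·177.6 + 0.2099·85.0 + 0.3136·79.7 = 133.7389 kPa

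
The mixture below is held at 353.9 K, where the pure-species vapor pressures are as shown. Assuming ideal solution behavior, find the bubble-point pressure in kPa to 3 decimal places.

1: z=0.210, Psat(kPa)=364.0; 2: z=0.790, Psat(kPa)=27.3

Pbub = 98.007 kPa

At the bubble point ψ → 0, so ΣzᵢKᵢ = 1 with Kᵢ = Pᵢˢᵃᵗ/P ⇒ P = ΣzᵢPᵢˢᵃᵗ.
P = 0.210·364.0 + 0.790·27.3 = 98.007 kPa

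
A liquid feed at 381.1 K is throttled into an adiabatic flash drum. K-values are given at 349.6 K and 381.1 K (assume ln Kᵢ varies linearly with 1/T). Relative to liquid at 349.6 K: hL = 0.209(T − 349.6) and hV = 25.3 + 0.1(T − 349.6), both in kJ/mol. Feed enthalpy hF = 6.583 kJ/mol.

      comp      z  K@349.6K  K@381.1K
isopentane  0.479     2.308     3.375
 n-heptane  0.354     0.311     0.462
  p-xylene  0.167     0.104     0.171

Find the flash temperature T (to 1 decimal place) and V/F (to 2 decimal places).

Adiabatic flash: solve Rachford–Rice at each trial T, then check hF = ψ·hV(T) + (1−ψ)·hL(T).
  T = 349.6 K: K = (2.308, 0.311, 0.104), RR gives ψ = 0.234, H_out = 5.909 kJ/mol
  T = 381.1 K: K = (3.375, 0.462, 0.171), RR gives ψ = 0.521, H_out = 17.979 kJ/mol
  T = 365.4 K: K = (2.816, 0.383, 0.135), RR gives ψ = 0.393, H_out = 12.569 kJ/mol
  T = 357.5 K: K = (2.555, 0.346, 0.119), RR gives ψ = 0.319, H_out = 9.457 kJ/mol
  T = 353.6 K: K = (2.431, 0.328, 0.111), RR gives ψ = 0.279, H_out = 7.772 kJ/mol
  T = 351.6 K: K = (2.369, 0.320, 0.108), RR gives ψ = 0.257, H_out = 6.860 kJ/mol
Linear interpolation between T = 349.6 (H_out = 5.909) and T = 351.6 (H_out = 6.860) on hF = 6.583 gives T ≈ 351.0 K, at which ψ = 0.25.

T = 351.0 K, V/F = 0.25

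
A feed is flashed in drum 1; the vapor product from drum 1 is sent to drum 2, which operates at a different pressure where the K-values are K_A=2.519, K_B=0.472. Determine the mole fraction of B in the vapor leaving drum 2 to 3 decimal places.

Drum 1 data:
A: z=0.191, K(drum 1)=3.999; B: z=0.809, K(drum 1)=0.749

y_B (drum 2) = 0.350

Drum 1:
Iterate (Newton) starting at ψ₁ = 0.5:
  ψ₁ = 0.500: g = -0.0030, g' = -0.342 → ψ₁ = 0.491
Converged at ψ₁ = 0.491.
Drum-1 compositions:
  A: x = 0.077, y = 0.309
  B: x = 0.923, y = 0.691
Drum-2 feed = drum-1 vapor: z₂ = (0.3088, 0.6912).
Drum 2:
Newton iteration, ψ₂⁰ = 0.44:
  ψ₂ = 0.440: g = -0.1942, g' = -0.583 → ψ₂ = 0.107
  ψ₂ = 0.107: g = 0.0168, g' = -0.744 → ψ₂ = 0.130
Converged at ψ₂ = 0.130.
  A: x = 0.258, y = 0.650
  B: x = 0.742, y = 0.350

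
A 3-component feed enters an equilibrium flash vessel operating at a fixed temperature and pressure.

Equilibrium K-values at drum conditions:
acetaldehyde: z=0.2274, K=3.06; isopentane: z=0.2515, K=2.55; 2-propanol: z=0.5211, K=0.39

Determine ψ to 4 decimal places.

ψ = 0.4916

Material balance + equilibrium reduce to Σ zᵢ(Kᵢ−1)/(1+ψ(Kᵢ−1)) = 0.
g(0) = ΣzᵢKᵢ − 1 = 0.5404 and g(1) = 1 − Σzᵢ/Kᵢ = -0.5091, so a root lies in (0, 1).
Newton–Raphson from ψ = 0.5:
  ψ = 0.5000: g = -0.00699, g' = -0.8274 → ψ = 0.4916
Converged at ψ = 0.4916.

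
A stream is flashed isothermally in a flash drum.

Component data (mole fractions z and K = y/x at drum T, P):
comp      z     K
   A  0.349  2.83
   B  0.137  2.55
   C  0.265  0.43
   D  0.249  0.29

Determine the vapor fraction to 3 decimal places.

Newton iteration, ψ⁰ = 0.5:
  ψ = 0.500: g = -0.0322, g' = -0.893 → ψ = 0.464
Converged at ψ = 0.464.

ψ = 0.464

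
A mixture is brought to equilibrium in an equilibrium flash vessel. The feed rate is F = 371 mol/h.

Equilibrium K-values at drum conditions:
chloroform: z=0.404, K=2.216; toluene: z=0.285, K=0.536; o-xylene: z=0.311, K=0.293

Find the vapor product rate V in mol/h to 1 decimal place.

Rachford–Rice: g(β) = Σ zᵢ(Kᵢ−1)/(1+β(Kᵢ−1)) = 0.
Check two-phase: ΣzᵢKᵢ = 1.139 > 1 and Σzᵢ/Kᵢ = 1.775 > 1, so g(0) = 0.139 > 0 and g(1) = -0.775 < 0.
Iterate (Newton) starting at β = 0.32:
  β = 0.320: g = -0.0858, g' = -0.654 → β = 0.189
  β = 0.189: g = 0.0009, g' = -0.676 → β = 0.190
Converged at β = 0.190.
Then V = β·F = 0.1901·371 = 70.5 mol/h and L = F − V = 300.5 mol/h.

V = 70.5 mol/h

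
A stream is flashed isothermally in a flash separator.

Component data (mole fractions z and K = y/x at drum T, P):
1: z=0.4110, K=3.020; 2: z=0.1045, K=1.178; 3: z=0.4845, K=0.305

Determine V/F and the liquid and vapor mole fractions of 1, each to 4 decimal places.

Material balance + equilibrium reduce to Σ zᵢ(Kᵢ−1)/(1+V/F(Kᵢ−1)) = 0.
Check two-phase: ΣzᵢKᵢ = 1.5121 > 1 and Σzᵢ/Kᵢ = 1.8133 > 1, so g(0) = 0.5121 > 0 and g(1) = -0.8133 < 0.
Newton–Raphson from V/F = 0.5:
  V/F = 0.5000: g = -0.08593, g' = -0.9676 → V/F = 0.4112
  V/F = 0.4112: g = -0.00060, g' = -0.9621 → V/F = 0.4106
Converged at V/F = 0.4106.
Compositions from xᵢ = zᵢ/(1+V/F(Kᵢ−1)), yᵢ = Kᵢxᵢ:
  1: x = 0.2247, y = 0.6785
  2: x = 0.0974, y = 0.1147
  3: x = 0.6779, y = 0.2068

V/F = 0.4106, x_1 = 0.2247, y_1 = 0.6785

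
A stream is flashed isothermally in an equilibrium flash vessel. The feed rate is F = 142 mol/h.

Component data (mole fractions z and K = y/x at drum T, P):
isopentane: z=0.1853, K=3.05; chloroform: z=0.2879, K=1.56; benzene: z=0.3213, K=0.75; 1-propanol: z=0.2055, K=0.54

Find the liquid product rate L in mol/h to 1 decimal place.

Rachford–Rice: g(ψ) = Σ zᵢ(Kᵢ−1)/(1+ψ(Kᵢ−1)) = 0.
g(0) = ΣzᵢKᵢ − 1 = 0.3662 and g(1) = 1 − Σzᵢ/Kᵢ = -0.0543, so a root lies in (0, 1).
Newton–Raphson from ψ = 0.39:
  ψ = 0.3900: g = 0.13922, g' = -0.3905 → ψ = 0.7465
  ψ = 0.7465: g = 0.02110, g' = -0.2977 → ψ = 0.8174
  ψ = 0.8174: g = 0.00013, g' = -0.2947 → ψ = 0.8178
Converged at ψ = 0.8178.
Then V = ψ·F = 0.8178·142 = 116.1 mol/h and L = F − V = 25.9 mol/h.

L = 25.9 mol/h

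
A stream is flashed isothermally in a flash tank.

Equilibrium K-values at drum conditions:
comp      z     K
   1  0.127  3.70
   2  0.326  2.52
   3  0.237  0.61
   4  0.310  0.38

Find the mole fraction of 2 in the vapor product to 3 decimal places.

Rachford–Rice: g(V/F) = Σ zᵢ(Kᵢ−1)/(1+V/F(Kᵢ−1)) = 0.
Feasibility: ΣzᵢKᵢ = 1.554, Σzᵢ/Kᵢ = 1.368 — both > 1, two phases present.
Newton iteration, V/F⁰ = 0.43:
  V/F = 0.430: g = 0.0852, g' = -0.747 → V/F = 0.544
  V/F = 0.544: g = 0.0028, g' = -0.707 → V/F = 0.548
Converged at V/F = 0.548.
Compositions from xᵢ = zᵢ/(1+V/F(Kᵢ−1)), yᵢ = Kᵢxᵢ:
  1: x = 0.051, y = 0.190
  2: x = 0.178, y = 0.448
  3: x = 0.301, y = 0.184
  4: x = 0.470, y = 0.178

y_2 = 0.448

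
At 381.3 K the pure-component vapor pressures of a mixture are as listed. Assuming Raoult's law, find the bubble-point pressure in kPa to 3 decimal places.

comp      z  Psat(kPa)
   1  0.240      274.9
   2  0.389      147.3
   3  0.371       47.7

At the bubble point ψ → 0, so ΣzᵢKᵢ = 1 with Kᵢ = Pᵢˢᵃᵗ/P ⇒ P = ΣzᵢPᵢˢᵃᵗ.
P = 0.240·274.9 + 0.389·147.3 + 0.371·47.7 = 140.972 kPa

Pbub = 140.972 kPa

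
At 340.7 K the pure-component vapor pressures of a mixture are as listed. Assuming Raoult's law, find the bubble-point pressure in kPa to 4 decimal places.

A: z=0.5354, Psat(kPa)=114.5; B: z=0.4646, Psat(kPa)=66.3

At the bubble point ψ → 0, so ΣzᵢKᵢ = 1 with Kᵢ = Pᵢˢᵃᵗ/P ⇒ P = ΣzᵢPᵢˢᵃᵗ.
P = 0.5354·114.5 + 0.4646·66.3 = 92.1063 kPa

Pbub = 92.1063 kPa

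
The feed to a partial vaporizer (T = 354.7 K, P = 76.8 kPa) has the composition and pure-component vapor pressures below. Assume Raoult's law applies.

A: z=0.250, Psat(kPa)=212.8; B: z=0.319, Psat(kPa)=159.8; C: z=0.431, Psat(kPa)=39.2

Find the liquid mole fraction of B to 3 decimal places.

Raoult's law: Kᵢ = Pᵢˢᵃᵗ/P = Pᵢˢᵃᵗ/76.8.
  K_A = 212.8/76.8 = 2.77083, K_B = 159.8/76.8 = 2.08073, K_C = 39.2/76.8 = 0.51042
Let β = V/F and solve Σ zᵢ(Kᵢ−1)/(1+β(Kᵢ−1)) = 0.
Check two-phase: ΣzᵢKᵢ = 1.576 > 1 and Σzᵢ/Kᵢ = 1.088 > 1, so g(0) = 0.576 > 0 and g(1) = -0.088 < 0.
Newton iteration, β⁰ = 0.5:
  β = 0.500: g = 0.1792, g' = -0.559 → β = 0.821
  β = 0.821: g = 0.0104, g' = -0.524 → β = 0.841
Converged at β = 0.841.
Compositions from xᵢ = zᵢ/(1+β(Kᵢ−1)), yᵢ = Kᵢxᵢ:
  A: x = 0.100, y = 0.278
  B: x = 0.167, y = 0.348
  C: x = 0.732, y = 0.374

x_B = 0.167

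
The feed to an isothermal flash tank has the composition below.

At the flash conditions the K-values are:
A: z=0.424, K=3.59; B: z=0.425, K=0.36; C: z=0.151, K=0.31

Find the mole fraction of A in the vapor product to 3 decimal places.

Rachford–Rice: g(ψ) = Σ zᵢ(Kᵢ−1)/(1+ψ(Kᵢ−1)) = 0.
Feasibility: ΣzᵢKᵢ = 1.722, Σzᵢ/Kᵢ = 1.786 — both > 1, two phases present.
Newton iteration, ψ⁰ = 0.5:
  ψ = 0.500: g = -0.0806, g' = -1.084 → ψ = 0.426
  ψ = 0.426: g = 0.0009, g' = -1.116 → ψ = 0.427
Converged at ψ = 0.427.
Compositions from xᵢ = zᵢ/(1+ψ(Kᵢ−1)), yᵢ = Kᵢxᵢ:
  A: x = 0.201, y = 0.723
  B: x = 0.585, y = 0.210
  C: x = 0.214, y = 0.066

y_A = 0.723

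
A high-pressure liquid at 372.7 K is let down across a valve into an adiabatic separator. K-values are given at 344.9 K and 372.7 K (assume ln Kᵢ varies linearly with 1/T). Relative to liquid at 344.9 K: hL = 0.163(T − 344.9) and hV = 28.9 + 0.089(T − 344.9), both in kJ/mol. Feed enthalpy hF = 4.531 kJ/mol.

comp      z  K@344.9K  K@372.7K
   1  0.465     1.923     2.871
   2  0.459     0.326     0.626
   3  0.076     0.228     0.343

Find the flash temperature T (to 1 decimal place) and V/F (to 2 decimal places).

Adiabatic flash: solve Rachford–Rice at each trial T, then check hF = ψ·hV(T) + (1−ψ)·hL(T).
  T = 344.9 K: K = (1.923, 0.326, 0.228), RR gives ψ = 0.096, H_out = 2.780 kJ/mol
  T = 372.7 K: K = (2.871, 0.626, 0.343), RR gives ψ = 0.797, H_out = 25.918 kJ/mol
  T = 358.8 K: K = (2.368, 0.457, 0.282), RR gives ψ = 0.425, H_out = 14.114 kJ/mol
  T = 351.9 K: K = (2.140, 0.388, 0.254), RR gives ψ = 0.267, H_out = 8.711 kJ/mol
  T = 348.4 K: K = (2.030, 0.356, 0.241), RR gives ψ = 0.184, H_out = 5.845 kJ/mol
  T = 346.6 K: K = (1.974, 0.340, 0.234), RR gives ψ = 0.140, H_out = 4.300 kJ/mol
Linear interpolation between T = 346.6 (H_out = 4.300) and T = 348.4 (H_out = 5.845) on hF = 4.531 gives T ≈ 346.9 K, at which ψ = 0.15.

T = 346.9 K, V/F = 0.15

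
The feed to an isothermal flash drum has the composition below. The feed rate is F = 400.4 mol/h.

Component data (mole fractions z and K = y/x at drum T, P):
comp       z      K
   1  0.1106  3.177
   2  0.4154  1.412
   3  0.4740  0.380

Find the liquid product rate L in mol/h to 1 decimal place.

Rachford–Rice: g(ψ) = Σ zᵢ(Kᵢ−1)/(1+ψ(Kᵢ−1)) = 0.
g(0) = ΣzᵢKᵢ − 1 = 0.1180 and g(1) = 1 − Σzᵢ/Kᵢ = -0.5764, so a root lies in (0, 1).
Newton–Raphson from ψ = 0.4:
  ψ = 0.4000: g = -0.11516, g' = -0.5239 → ψ = 0.1802
  ψ = 0.1802: g = 0.00141, g' = -0.5624 → ψ = 0.1827
Converged at ψ = 0.1827.
Then V = ψ·F = 0.1827·400.4 = 73.2 mol/h and L = F − V = 327.2 mol/h.

L = 327.2 mol/h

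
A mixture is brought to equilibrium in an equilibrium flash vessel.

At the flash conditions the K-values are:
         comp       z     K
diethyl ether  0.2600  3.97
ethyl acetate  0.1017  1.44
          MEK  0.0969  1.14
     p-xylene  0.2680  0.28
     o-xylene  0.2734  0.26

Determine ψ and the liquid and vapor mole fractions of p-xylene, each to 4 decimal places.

ψ = 0.2609, x_p-xylene = 0.3300, y_p-xylene = 0.0924

Rachford–Rice: g(ψ) = Σ zᵢ(Kᵢ−1)/(1+ψ(Kᵢ−1)) = 0.
Feasibility: ΣzᵢKᵢ = 1.4352, Σzᵢ/Kᵢ = 2.2298 — both > 1, two phases present.
Newton iteration, ψ⁰ = 0.5:
  ψ = 0.5000: g = -0.26253, g' = -1.1027 → ψ = 0.2619
  ψ = 0.2619: g = -0.00121, g' = -1.1845 → ψ = 0.2609
Converged at ψ = 0.2609.
Compositions from xᵢ = zᵢ/(1+ψ(Kᵢ−1)), yᵢ = Kᵢxᵢ:
  diethyl ether: x = 0.1465, y = 0.5816
  ethyl acetate: x = 0.0912, y = 0.1314
  MEK: x = 0.0935, y = 0.1066
  p-xylene: x = 0.3300, y = 0.0924
  o-xylene: x = 0.3388, y = 0.0881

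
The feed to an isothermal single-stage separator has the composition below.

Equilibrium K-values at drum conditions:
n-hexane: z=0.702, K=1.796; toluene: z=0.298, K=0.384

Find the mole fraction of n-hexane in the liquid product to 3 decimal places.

Rachford–Rice: g(ψ) = Σ zᵢ(Kᵢ−1)/(1+ψ(Kᵢ−1)) = 0.
g(0) = ΣzᵢKᵢ − 1 = 0.375 and g(1) = 1 − Σzᵢ/Kᵢ = -0.167, so a root lies in (0, 1).
Binary case is linear: z₁(K₁−1)(1+ψ(K₂−1)) + z₂(K₂−1)(1+ψ(K₁−1)) = 0
⇒ ψ = [z₁(K₁−1)+z₂(K₂−1)] / [−(K₁−1)(K₂−1)] = 0.3752/0.4903 = 0.765
Compositions from xᵢ = zᵢ/(1+ψ(Kᵢ−1)), yᵢ = Kᵢxᵢ:
  n-hexane: x = 0.436, y = 0.784
  toluene: x = 0.564, y = 0.216

x_n-hexane = 0.436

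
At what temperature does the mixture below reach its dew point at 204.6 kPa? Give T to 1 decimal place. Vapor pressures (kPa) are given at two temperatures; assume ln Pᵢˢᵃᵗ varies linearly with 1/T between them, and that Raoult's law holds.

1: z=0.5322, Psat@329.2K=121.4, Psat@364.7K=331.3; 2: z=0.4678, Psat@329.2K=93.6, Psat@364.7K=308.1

T = 349.3 K

Dew-point temperature: Σzᵢ·P/Pᵢˢᵃᵗ(T) = 1. Interpolate ln Pᵢˢᵃᵗ = aᵢ + bᵢ/T.
  T = 329.2 K: ΣzᵢP/Pᵢˢᵃᵗ = 1.9195
  T = 364.7 K: ΣzᵢP/Pᵢˢᵃᵗ = 0.6393
  T = 346.9 K: ΣzᵢP/Pᵢˢᵃᵗ = 1.0775
  T = 355.8 K: ΣzᵢP/Pᵢˢᵃᵗ = 0.8244
  T = 351.4 K: ΣzᵢP/Pᵢˢᵃᵗ = 0.9394
  T = 349.1 K: ΣzᵢP/Pᵢˢᵃᵗ = 1.0072
Interpolating between 349.1 K and 351.4 K gives T ≈ 349.3 K.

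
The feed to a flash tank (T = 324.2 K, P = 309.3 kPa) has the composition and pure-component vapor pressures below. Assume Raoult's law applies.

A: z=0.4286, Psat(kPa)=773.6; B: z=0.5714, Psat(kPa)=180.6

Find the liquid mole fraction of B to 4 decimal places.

x_B = 0.7830

Raoult's law: Kᵢ = Pᵢˢᵃᵗ/P = Pᵢˢᵃᵗ/309.3.
  K_A = 773.6/309.3 = 2.501132, K_B = 180.6/309.3 = 0.583899
Rachford–Rice: g(ψ) = Σ zᵢ(Kᵢ−1)/(1+ψ(Kᵢ−1)) = 0.
g(0) = ΣzᵢKᵢ − 1 = 0.4056 and g(1) = 1 − Σzᵢ/Kᵢ = -0.1500, so a root lies in (0, 1).
Binary case is linear: z₁(K₁−1)(1+ψ(K₂−1)) + z₂(K₂−1)(1+ψ(K₁−1)) = 0
⇒ ψ = [z₁(K₁−1)+z₂(K₂−1)] / [−(K₁−1)(K₂−1)] = 0.40562/0.62462 = 0.6494
Compositions from xᵢ = zᵢ/(1+ψ(Kᵢ−1)), yᵢ = Kᵢxᵢ:
  A: x = 0.2170, y = 0.5428
  B: x = 0.7830, y = 0.4572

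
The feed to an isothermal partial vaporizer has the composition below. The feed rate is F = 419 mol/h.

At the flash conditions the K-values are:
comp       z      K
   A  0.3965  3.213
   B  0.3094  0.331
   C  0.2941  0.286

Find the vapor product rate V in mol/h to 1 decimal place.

V = 126.1 mol/h

Newton iteration, β⁰ = 0.5:
  β = 0.5000: g = -0.22106, g' = -1.1129 → β = 0.3014
  β = 0.3014: g = -0.00043, g' = -1.1595 → β = 0.3010
Converged at β = 0.3010.
Then V = β·F = 0.3010·419 = 126.1 mol/h and L = F − V = 292.9 mol/h.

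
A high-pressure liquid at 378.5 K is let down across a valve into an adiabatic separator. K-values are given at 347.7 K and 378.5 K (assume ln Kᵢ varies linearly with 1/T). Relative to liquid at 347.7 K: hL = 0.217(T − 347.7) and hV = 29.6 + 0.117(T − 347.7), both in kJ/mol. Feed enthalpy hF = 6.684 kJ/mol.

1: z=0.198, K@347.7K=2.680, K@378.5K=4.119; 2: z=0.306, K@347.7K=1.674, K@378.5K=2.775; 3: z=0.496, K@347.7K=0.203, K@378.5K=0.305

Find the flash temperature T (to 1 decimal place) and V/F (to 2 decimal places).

T = 350.9 K, V/F = 0.20

Adiabatic flash: solve Rachford–Rice at each trial T, then check hF = ψ·hV(T) + (1−ψ)·hL(T).
  T = 347.7 K: K = (2.680, 1.674, 0.203), RR gives ψ = 0.155, H_out = 4.575 kJ/mol
  T = 378.5 K: K = (4.119, 2.775, 0.305), RR gives ψ = 0.501, H_out = 19.961 kJ/mol
  T = 363.1 K: K = (3.353, 2.179, 0.251), RR gives ψ = 0.357, H_out = 13.357 kJ/mol
  T = 355.4 K: K = (3.005, 1.915, 0.226), RR gives ψ = 0.267, H_out = 9.365 kJ/mol
  T = 351.5 K: K = (2.837, 1.790, 0.214), RR gives ψ = 0.213, H_out = 7.062 kJ/mol
  T = 349.6 K: K = (2.758, 1.731, 0.209), RR gives ψ = 0.185, H_out = 5.852 kJ/mol
Linear interpolation between T = 349.6 (H_out = 5.852) and T = 351.5 (H_out = 7.062) on hF = 6.684 gives T ≈ 350.9 K, at which ψ = 0.20.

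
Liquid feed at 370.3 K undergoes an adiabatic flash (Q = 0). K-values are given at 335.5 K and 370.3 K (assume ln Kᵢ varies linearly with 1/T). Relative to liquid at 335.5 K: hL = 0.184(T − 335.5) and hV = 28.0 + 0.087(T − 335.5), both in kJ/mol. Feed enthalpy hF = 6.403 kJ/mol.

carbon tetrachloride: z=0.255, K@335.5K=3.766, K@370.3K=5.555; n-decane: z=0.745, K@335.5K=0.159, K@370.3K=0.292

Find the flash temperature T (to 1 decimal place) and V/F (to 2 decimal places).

Adiabatic flash: solve Rachford–Rice at each trial T, then check hF = ψ·hV(T) + (1−ψ)·hL(T).
  T = 335.5 K: K = (3.766, 0.159), RR gives ψ = 0.034, H_out = 0.948 kJ/mol
  T = 370.3 K: K = (5.555, 0.292), RR gives ψ = 0.197, H_out = 11.245 kJ/mol
  T = 352.9 K: K = (4.618, 0.219), RR gives ψ = 0.120, H_out = 6.371 kJ/mol
  T = 361.6 K: K = (5.076, 0.254), RR gives ψ = 0.159, H_out = 8.848 kJ/mol
  T = 357.2 K: K = (4.842, 0.236), RR gives ψ = 0.140, H_out = 7.609 kJ/mol
  T = 355.0 K: K = (4.727, 0.227), RR gives ψ = 0.130, H_out = 6.979 kJ/mol
Linear interpolation between T = 352.9 (H_out = 6.371) and T = 355.0 (H_out = 6.979) on hF = 6.403 gives T ≈ 353.0 K, at which ψ = 0.12.

T = 353.0 K, V/F = 0.12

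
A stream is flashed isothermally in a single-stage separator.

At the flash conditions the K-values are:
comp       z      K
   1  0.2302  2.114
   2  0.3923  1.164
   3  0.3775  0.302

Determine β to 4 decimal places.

Rachford–Rice: g(β) = Σ zᵢ(Kᵢ−1)/(1+β(Kᵢ−1)) = 0.
Feasibility: ΣzᵢKᵢ = 1.0573, Σzᵢ/Kᵢ = 1.6959 — both > 1, two phases present.
Iterate (Newton) starting at β = 0.5:
  β = 0.5000: g = -0.18059, g' = -0.5608 → β = 0.1780
  β = 0.1780: g = -0.02436, g' = -0.4487 → β = 0.1237
  β = 0.1237: g = 0.00004, g' = -0.4511 → β = 0.1238
Converged at β = 0.1238.

β = 0.1238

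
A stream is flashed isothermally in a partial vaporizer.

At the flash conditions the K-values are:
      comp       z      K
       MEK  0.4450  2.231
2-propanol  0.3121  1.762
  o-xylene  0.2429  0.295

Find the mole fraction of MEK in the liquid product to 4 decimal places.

x_MEK = 0.2196

Iterate (Newton) starting at ψ = 0.5:
  ψ = 0.5000: g = 0.24683, g' = -0.6414 → ψ = 0.8848
  ψ = 0.8848: g = -0.05097, g' = -1.0723 → ψ = 0.8373
  ψ = 0.8373: g = -0.00304, g' = -0.9503 → ψ = 0.8341
Converged at ψ = 0.8341.
Compositions from xᵢ = zᵢ/(1+ψ(Kᵢ−1)), yᵢ = Kᵢxᵢ:
  MEK: x = 0.2196, y = 0.4898
  2-propanol: x = 0.1908, y = 0.3362
  o-xylene: x = 0.5896, y = 0.1739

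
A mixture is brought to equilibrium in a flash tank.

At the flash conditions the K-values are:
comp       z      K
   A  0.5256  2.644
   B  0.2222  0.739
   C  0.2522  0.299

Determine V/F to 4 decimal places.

Newton–Raphson from V/F = 0.5:
  V/F = 0.5000: g = 0.13536, g' = -0.7417 → V/F = 0.6825
  V/F = 0.6825: g = -0.00232, g' = -0.7934 → V/F = 0.6796
Converged at V/F = 0.6796.

V/F = 0.6796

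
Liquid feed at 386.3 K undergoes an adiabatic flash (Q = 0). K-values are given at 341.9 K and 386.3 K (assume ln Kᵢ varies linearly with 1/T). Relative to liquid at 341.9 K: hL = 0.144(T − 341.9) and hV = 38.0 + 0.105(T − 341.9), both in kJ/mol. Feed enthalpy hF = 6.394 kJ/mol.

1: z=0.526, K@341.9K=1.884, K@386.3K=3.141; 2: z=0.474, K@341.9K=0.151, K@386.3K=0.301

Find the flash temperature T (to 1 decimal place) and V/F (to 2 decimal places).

T = 346.4 K, V/F = 0.15

Adiabatic flash: solve Rachford–Rice at each trial T, then check hF = ψ·hV(T) + (1−ψ)·hL(T).
  T = 341.9 K: K = (1.884, 0.151), RR gives ψ = 0.083, H_out = 3.167 kJ/mol
  T = 386.3 K: K = (3.141, 0.301), RR gives ψ = 0.531, H_out = 25.656 kJ/mol
  T = 364.1 K: K = (2.471, 0.218), RR gives ψ = 0.350, H_out = 16.199 kJ/mol
  T = 353.0 K: K = (2.167, 0.182), RR gives ψ = 0.237, H_out = 10.504 kJ/mol
  T = 347.4 K: K = (2.021, 0.166), RR gives ψ = 0.167, H_out = 7.090 kJ/mol
  T = 344.6 K: K = (1.951, 0.158), RR gives ψ = 0.126, H_out = 5.178 kJ/mol
  T = 346.0 K: K = (1.986, 0.162), RR gives ψ = 0.147, H_out = 6.154 kJ/mol
Linear interpolation between T = 346.0 (H_out = 6.154) and T = 347.4 (H_out = 7.090) on hF = 6.394 gives T ≈ 346.4 K, at which ψ = 0.15.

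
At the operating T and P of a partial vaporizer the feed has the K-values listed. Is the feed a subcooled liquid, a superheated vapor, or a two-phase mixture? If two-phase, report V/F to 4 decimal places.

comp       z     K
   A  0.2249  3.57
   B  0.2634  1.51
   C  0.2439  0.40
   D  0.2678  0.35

two-phase, V/F = 0.3598

ΣzᵢKᵢ = 1.3919; Σzᵢ/Kᵢ = 1.6123.
Both exceed 1, so a two-phase solution exists.
Let ψ = V/F and solve Σ zᵢ(Kᵢ−1)/(1+ψ(Kᵢ−1)) = 0.
Newton–Raphson from ψ = 0.5:
  ψ = 0.5000: g = -0.10695, g' = -0.7555 → ψ = 0.3584
  ψ = 0.3584: g = 0.00104, g' = -0.7863 → ψ = 0.3598
Converged at ψ = 0.3598.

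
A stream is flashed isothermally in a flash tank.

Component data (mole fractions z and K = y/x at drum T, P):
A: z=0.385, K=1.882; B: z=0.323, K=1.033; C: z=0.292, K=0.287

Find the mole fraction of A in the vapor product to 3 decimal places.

Let ψ = V/F and solve Σ zᵢ(Kᵢ−1)/(1+ψ(Kᵢ−1)) = 0.
Feasibility: ΣzᵢKᵢ = 1.142, Σzᵢ/Kᵢ = 1.535 — both > 1, two phases present.
Iterate (Newton) starting at ψ = 0.42:
  ψ = 0.420: g = -0.0389, g' = -0.462 → ψ = 0.336
  ψ = 0.336: g = -0.0012, g' = -0.435 → ψ = 0.333
Converged at ψ = 0.333.
Compositions from xᵢ = zᵢ/(1+ψ(Kᵢ−1)), yᵢ = Kᵢxᵢ:
  A: x = 0.298, y = 0.560
  B: x = 0.319, y = 0.330
  C: x = 0.383, y = 0.110

y_A = 0.560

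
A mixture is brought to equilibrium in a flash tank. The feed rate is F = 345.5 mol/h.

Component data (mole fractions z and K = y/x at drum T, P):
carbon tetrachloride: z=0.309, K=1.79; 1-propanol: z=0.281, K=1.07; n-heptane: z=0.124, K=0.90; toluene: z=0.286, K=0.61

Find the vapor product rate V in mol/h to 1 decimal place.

V = 261.0 mol/h

Material balance + equilibrium reduce to Σ zᵢ(Kᵢ−1)/(1+ψ(Kᵢ−1)) = 0.
Check two-phase: ΣzᵢKᵢ = 1.140 > 1 and Σzᵢ/Kᵢ = 1.042 > 1, so g(0) = 0.140 > 0 and g(1) = -0.042 < 0.
Newton iteration, ψ⁰ = 0.5:
  ψ = 0.500: g = 0.0424, g' = -0.169 → ψ = 0.751
  ψ = 0.751: g = 0.0008, g' = -0.166 → ψ = 0.756
Converged at ψ = 0.756.
Then V = ψ·F = 0.7555·345.5 = 261.0 mol/h and L = F − V = 84.5 mol/h.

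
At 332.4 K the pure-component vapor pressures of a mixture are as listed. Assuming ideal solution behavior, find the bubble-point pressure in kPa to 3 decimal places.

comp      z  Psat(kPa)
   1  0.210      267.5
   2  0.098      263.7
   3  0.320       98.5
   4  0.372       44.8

Pbub = 130.203 kPa

At the bubble point ψ → 0, so ΣzᵢKᵢ = 1 with Kᵢ = Pᵢˢᵃᵗ/P ⇒ P = ΣzᵢPᵢˢᵃᵗ.
P = 0.210·267.5 + 0.098·263.7 + 0.320·98.5 + 0.372·44.8 = 130.203 kPa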